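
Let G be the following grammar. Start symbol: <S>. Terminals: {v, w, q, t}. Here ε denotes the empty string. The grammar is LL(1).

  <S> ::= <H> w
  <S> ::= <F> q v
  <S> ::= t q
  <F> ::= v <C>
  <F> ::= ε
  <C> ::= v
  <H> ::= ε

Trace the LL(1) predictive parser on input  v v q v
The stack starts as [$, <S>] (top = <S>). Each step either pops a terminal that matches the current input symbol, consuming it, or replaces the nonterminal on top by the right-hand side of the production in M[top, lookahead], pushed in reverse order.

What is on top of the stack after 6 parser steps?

v

step 1: stack=$ <S>  input=v v q v $  — expand <S> ::= <F> q v
step 2: stack=$ v q <F>  input=v v q v $  — expand <F> ::= v <C>
step 3: stack=$ v q <C> v  input=v v q v $  — match v
step 4: stack=$ v q <C>  input=v q v $  — expand <C> ::= v
step 5: stack=$ v q v  input=v q v $  — match v
step 6: stack=$ v q  input=q v $  — match q
Stack after step 6: $ v (top = v).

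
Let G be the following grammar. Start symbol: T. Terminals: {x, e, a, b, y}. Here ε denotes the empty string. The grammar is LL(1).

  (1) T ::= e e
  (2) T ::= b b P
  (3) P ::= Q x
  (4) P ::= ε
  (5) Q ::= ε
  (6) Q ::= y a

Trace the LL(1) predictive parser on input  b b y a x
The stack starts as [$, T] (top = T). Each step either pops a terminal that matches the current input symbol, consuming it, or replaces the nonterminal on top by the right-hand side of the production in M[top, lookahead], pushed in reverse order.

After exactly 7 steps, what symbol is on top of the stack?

     Stack    Input        Action
  1  $ T      b b y a x $  expand T ::= b b P
  2  $ P b b  b b y a x $  match b
  3  $ P b    b y a x $    match b
  4  $ P      y a x $      expand P ::= Q x
  5  $ x Q    y a x $      expand Q ::= y a
  6  $ x a y  y a x $      match y
  7  $ x a    a x $        match a
Stack after step 7: $ x (top = x).

x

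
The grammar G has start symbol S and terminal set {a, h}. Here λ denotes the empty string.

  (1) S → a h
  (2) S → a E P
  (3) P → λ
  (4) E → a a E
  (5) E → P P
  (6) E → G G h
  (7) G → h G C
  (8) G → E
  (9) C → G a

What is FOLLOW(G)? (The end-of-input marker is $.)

FIRST(S): from S→a h we get {a}; from S→a E P we get {a}. So FIRST(S) = {a}.
FIRST(P): from P→λ we get {λ}. So FIRST(P) = {λ}.
FIRST(E): from E→a a E we get {a}; from E→P P we get {λ}; from E→G G h we get {a, h}. So FIRST(E) = {λ, a, h}.
FIRST(G): from G→h G C we get {h}; from G→E we get {λ, a, h}. So FIRST(G) = {λ, a, h}.
FIRST(C): from C→G a we get {a, h}. So FIRST(C) = {a, h}.
FOLLOW(S) includes $ since S is the start symbol.
FOLLOW(S): S appears on no right-hand side. Thus FOLLOW(S) = {$}.
FOLLOW(G): in E→G G h (occurrence 1), G is followed by G h with FIRST {a, h}; in E→G G h (occurrence 2), G is followed by h with FIRST {h}; in G→h G C, G is followed by C with FIRST {a, h}; in C→G a, G is followed by a with FIRST {a}. Thus FOLLOW(G) = {a, h}.
FOLLOW(E): in S→a E P, E is followed by P with FIRST {λ}; in S→a E P, the suffix after E is nullable, so FOLLOW(E) ⊇ FOLLOW(S) = {$}; in E→a a E, the suffix after E is empty (adds nothing new); in G→E, the suffix after E is empty, so FOLLOW(E) ⊇ FOLLOW(G) = {a, h}. Thus FOLLOW(E) = {$, a, h}.
FOLLOW(P): in S→a E P, the suffix after P is empty, so FOLLOW(P) ⊇ FOLLOW(S) = {$}; in E→P P (occurrence 1), P is followed by P with FIRST {λ}; in E→P P (occurrence 1), the suffix after P is nullable, so FOLLOW(P) ⊇ FOLLOW(E) = {$, a, h}; in E→P P (occurrence 2), the suffix after P is empty, so FOLLOW(P) ⊇ FOLLOW(E) = {$, a, h}. Thus FOLLOW(P) = {$, a, h}.
FOLLOW(C): in G→h G C, the suffix after C is empty, so FOLLOW(C) ⊇ FOLLOW(G) = {a, h}. Thus FOLLOW(C) = {a, h}.

{a, h}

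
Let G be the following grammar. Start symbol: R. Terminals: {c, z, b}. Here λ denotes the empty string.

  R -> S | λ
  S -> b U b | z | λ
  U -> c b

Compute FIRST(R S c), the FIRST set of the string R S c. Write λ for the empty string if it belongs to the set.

FIRST(S): from S->b U b we get {b}; from S->z we get {z}; from S->λ we get {λ}. So FIRST(S) = {λ, b, z}.
FIRST(U): from U->c b we get {c}. So FIRST(U) = {c}.
FIRST(R): from R->S we get {λ, b, z}; from R->λ we get {λ}. So FIRST(R) = {λ, b, z}.
FIRST(R S c): take FIRST of each symbol in turn, carrying on past any symbol whose FIRST contains λ; result {b, c, z}.

{b, c, z}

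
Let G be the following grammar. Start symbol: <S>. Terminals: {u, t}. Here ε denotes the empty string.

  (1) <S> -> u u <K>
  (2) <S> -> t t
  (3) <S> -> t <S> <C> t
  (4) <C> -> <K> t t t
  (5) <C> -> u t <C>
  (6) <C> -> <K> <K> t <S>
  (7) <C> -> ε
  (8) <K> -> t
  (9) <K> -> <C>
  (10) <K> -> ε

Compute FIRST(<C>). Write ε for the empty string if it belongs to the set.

{ε, t, u}

FIRST(<S>) = {t, u}
FIRST(<C>) = {ε, t, u}  (via <K> t t t, <K> <K> t <S>)
FIRST(<K>) = {ε, t, u}  (via <C>)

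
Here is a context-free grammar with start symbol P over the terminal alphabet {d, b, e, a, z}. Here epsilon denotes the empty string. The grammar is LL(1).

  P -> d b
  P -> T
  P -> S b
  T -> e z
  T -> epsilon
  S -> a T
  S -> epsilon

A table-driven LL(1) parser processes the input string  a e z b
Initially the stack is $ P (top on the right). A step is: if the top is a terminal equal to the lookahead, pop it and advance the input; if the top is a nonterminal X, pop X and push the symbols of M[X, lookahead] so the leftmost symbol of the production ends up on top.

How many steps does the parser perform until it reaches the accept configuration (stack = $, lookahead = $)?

7

     Stack    Input      Action
  1  $ P      a e z b $  expand P -> S b
  2  $ b S    a e z b $  expand S -> a T
  3  $ b T a  a e z b $  match a
  4  $ b T    e z b $    expand T -> e z
  5  $ b z e  e z b $    match e
  6  $ b z    z b $      match z
  7  $ b      b $        match b
Accept reached after 7 steps.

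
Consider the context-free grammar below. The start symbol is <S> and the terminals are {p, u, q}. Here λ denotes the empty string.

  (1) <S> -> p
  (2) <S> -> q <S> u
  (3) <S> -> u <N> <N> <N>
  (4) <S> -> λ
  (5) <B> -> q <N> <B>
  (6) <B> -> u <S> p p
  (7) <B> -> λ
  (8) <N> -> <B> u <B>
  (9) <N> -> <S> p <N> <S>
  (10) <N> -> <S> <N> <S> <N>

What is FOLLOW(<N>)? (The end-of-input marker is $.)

FIRST(<S>): from <S>->p we get {p}; from <S>->q <S> u we get {q}; from <S>->u <N> <N> <N> we get {u}; from <S>->λ we get {λ}. So FIRST(<S>) = {λ, p, q, u}.
FIRST(<B>): from <B>->q <N> <B> we get {q}; from <B>->u <S> p p we get {u}; from <B>->λ we get {λ}. So FIRST(<B>) = {λ, q, u}.
FIRST(<N>): from <N>-><B> u <B> we get {q, u}; from <N>-><S> p <N> <S> we get {p, q, u}; from <N>-><S> <N> <S> <N> we get {p, q, u}. So FIRST(<N>) = {p, q, u}.
FOLLOW(<S>) includes $ since <S> is the start symbol.
FOLLOW(<S>): in <S>->q <S> u, <S> is followed by u with FIRST {u}; in <B>->u <S> p p, <S> is followed by p p with FIRST {p}; in <N>-><S> p <N> <S> (occurrence 1), <S> is followed by p <N> <S> with FIRST {p}; in <N>-><S> p <N> <S> (occurrence 2), the suffix after <S> is empty, so FOLLOW(<S>) ⊇ FOLLOW(<N>) = {$, p, q, u}; in <N>-><S> <N> <S> <N> (occurrence 1), <S> is followed by <N> <S> <N> with FIRST {p, q, u}; in <N>-><S> <N> <S> <N> (occurrence 2), <S> is followed by <N> with FIRST {p, q, u}. Thus FOLLOW(<S>) = {$, p, q, u}.
FOLLOW(<B>): in <B>->q <N> <B>, the suffix after <B> is empty (adds nothing new); in <N>-><B> u <B> (occurrence 1), <B> is followed by u <B> with FIRST {u}; in <N>-><B> u <B> (occurrence 2), the suffix after <B> is empty, so FOLLOW(<B>) ⊇ FOLLOW(<N>) = {$, p, q, u}. Thus FOLLOW(<B>) = {$, p, q, u}.
FOLLOW(<N>): in <S>->u <N> <N> <N> (occurrence 1), <N> is followed by <N> <N> with FIRST {p, q, u}; in <S>->u <N> <N> <N> (occurrence 2), <N> is followed by <N> with FIRST {p, q, u}; in <S>->u <N> <N> <N> (occurrence 3), the suffix after <N> is empty, so FOLLOW(<N>) ⊇ FOLLOW(<S>) = {$, p, q, u}; in <B>->q <N> <B>, <N> is followed by <B> with FIRST {λ, q, u}; in <B>->q <N> <B>, the suffix after <N> is nullable, so FOLLOW(<N>) ⊇ FOLLOW(<B>) = {$, p, q, u}; in <N>-><S> p <N> <S>, <N> is followed by <S> with FIRST {λ, p, q, u}; in <N>-><S> p <N> <S>, the suffix after <N> is nullable (adds nothing new); in <N>-><S> <N> <S> <N> (occurrence 1), <N> is followed by <S> <N> with FIRST {p, q, u}; in <N>-><S> <N> <S> <N> (occurrence 2), the suffix after <N> is empty (adds nothing new). Thus FOLLOW(<N>) = {$, p, q, u}.

{$, p, q, u}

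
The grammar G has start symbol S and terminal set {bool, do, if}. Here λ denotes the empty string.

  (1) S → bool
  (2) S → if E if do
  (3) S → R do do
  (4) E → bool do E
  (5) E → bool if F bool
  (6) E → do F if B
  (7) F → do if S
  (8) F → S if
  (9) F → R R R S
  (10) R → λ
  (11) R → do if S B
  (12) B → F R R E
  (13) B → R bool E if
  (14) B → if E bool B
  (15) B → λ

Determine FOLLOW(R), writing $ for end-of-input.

FIRST(E): from E→bool do E we get {bool}; from E→bool if F bool we get {bool}; from E→do F if B we get {do}. So FIRST(E) = {bool, do}.
FIRST(R): from R→λ we get {λ}; from R→do if S B we get {do}. So FIRST(R) = {λ, do}.
FIRST(S): from S→bool we get {bool}; from S→if E if do we get {if}; from S→R do do we get {do}. So FIRST(S) = {bool, do, if}.
FIRST(F): from F→do if S we get {do}; from F→S if we get {bool, do, if}; from F→R R R S we get {bool, do, if}. So FIRST(F) = {bool, do, if}.
FIRST(B): from B→F R R E we get {bool, do, if}; from B→R bool E if we get {bool, do}; from B→if E bool B we get {if}; from B→λ we get {λ}. So FIRST(B) = {λ, bool, do, if}.
FOLLOW(S) includes $ since S is the start symbol.
FOLLOW(F): in E→bool if F bool, F is followed by bool with FIRST {bool}; in E→do F if B, F is followed by if B with FIRST {if}; in B→F R R E, F is followed by R R E with FIRST {bool, do}. Thus FOLLOW(F) = {bool, do, if}.
FOLLOW(R): in S→R do do, R is followed by do do with FIRST {do}; in F→R R R S (occurrence 1), R is followed by R R S with FIRST {bool, do, if}; in F→R R R S (occurrence 2), R is followed by R S with FIRST {bool, do, if}; in F→R R R S (occurrence 3), R is followed by S with FIRST {bool, do, if}; in B→F R R E (occurrence 1), R is followed by R E with FIRST {bool, do}; in B→F R R E (occurrence 2), R is followed by E with FIRST {bool, do}; in B→R bool E if, R is followed by bool E if with FIRST {bool}. Thus FOLLOW(R) = {bool, do, if}.
FOLLOW(S): in F→do if S, the suffix after S is empty, so FOLLOW(S) ⊇ FOLLOW(F) = {bool, do, if}; in F→S if, S is followed by if with FIRST {if}; in F→R R R S, the suffix after S is empty, so FOLLOW(S) ⊇ FOLLOW(F) = {bool, do, if}; in R→do if S B, S is followed by B with FIRST {λ, bool, do, if}; in R→do if S B, the suffix after S is nullable, so FOLLOW(S) ⊇ FOLLOW(R) = {bool, do, if}. Thus FOLLOW(S) = {$, bool, do, if}.
FOLLOW(E): in S→if E if do, E is followed by if do with FIRST {if}; in E→bool do E, the suffix after E is empty (adds nothing new); in B→F R R E, the suffix after E is empty, so FOLLOW(E) ⊇ FOLLOW(B) = {bool, do, if}; in B→R bool E if, E is followed by if with FIRST {if}; in B→if E bool B, E is followed by bool B with FIRST {bool}. Thus FOLLOW(E) = {bool, do, if}.
FOLLOW(B): in E→do F if B, the suffix after B is empty, so FOLLOW(B) ⊇ FOLLOW(E) = {bool, do, if}; in R→do if S B, the suffix after B is empty, so FOLLOW(B) ⊇ FOLLOW(R) = {bool, do, if}; in B→if E bool B, the suffix after B is empty (adds nothing new). Thus FOLLOW(B) = {bool, do, if}.

{bool, do, if}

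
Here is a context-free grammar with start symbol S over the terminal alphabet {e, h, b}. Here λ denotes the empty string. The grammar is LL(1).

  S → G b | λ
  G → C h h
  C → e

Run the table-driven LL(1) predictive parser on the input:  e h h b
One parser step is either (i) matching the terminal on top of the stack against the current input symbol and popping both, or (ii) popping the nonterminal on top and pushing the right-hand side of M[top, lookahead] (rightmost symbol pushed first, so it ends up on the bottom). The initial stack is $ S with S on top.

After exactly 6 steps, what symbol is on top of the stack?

b

step 1: stack=$ S  input=e h h b $  — expand S → G b
step 2: stack=$ b G  input=e h h b $  — expand G → C h h
step 3: stack=$ b h h C  input=e h h b $  — expand C → e
step 4: stack=$ b h h e  input=e h h b $  — match e
step 5: stack=$ b h h  input=h h b $  — match h
step 6: stack=$ b h  input=h b $  — match h
Stack after step 6: $ b (top = b).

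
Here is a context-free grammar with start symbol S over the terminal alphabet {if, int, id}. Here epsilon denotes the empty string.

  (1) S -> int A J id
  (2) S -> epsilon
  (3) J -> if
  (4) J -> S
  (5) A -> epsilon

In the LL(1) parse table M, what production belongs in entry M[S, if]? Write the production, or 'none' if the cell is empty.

FIRST(S) = {epsilon, int}
FIRST(A) = {epsilon}
FIRST(J) = {epsilon, if, int}  (via S)
FOLLOW(S) includes $ since S is the start symbol.
FOLLOW(J): in S->int A J id, J is followed by id with FIRST {id}. Thus FOLLOW(J) = {id}.
FOLLOW(S): in J->S, the suffix after S is empty, so FOLLOW(S) ⊇ FOLLOW(J) = {id}. Thus FOLLOW(S) = {$, id}.
For S -> int A J id: FIRST(int A J id) = {int}, so it goes in M[S, t] for t ∈ {int}.
For S -> epsilon: FIRST(epsilon) = {epsilon}, so it goes in M[S, t] for t ∈ {}; since epsilon ∈ FIRST, also for every t ∈ FOLLOW(S) = {$, id}.
None of these place a production in M[S, if].

none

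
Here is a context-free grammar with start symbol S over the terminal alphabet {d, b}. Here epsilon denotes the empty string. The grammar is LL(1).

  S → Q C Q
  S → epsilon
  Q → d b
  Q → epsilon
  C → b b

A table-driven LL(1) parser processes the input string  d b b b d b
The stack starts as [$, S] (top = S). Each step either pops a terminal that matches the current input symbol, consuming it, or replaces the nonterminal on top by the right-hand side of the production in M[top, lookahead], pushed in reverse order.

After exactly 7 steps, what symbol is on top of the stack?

step 1: stack=$ S  input=d b b b d b $  — expand S → Q C Q
step 2: stack=$ Q C Q  input=d b b b d b $  — expand Q → d b
step 3: stack=$ Q C b d  input=d b b b d b $  — match d
step 4: stack=$ Q C b  input=b b b d b $  — match b
step 5: stack=$ Q C  input=b b d b $  — expand C → b b
step 6: stack=$ Q b b  input=b b d b $  — match b
step 7: stack=$ Q b  input=b d b $  — match b
Stack after step 7: $ Q (top = Q).

Q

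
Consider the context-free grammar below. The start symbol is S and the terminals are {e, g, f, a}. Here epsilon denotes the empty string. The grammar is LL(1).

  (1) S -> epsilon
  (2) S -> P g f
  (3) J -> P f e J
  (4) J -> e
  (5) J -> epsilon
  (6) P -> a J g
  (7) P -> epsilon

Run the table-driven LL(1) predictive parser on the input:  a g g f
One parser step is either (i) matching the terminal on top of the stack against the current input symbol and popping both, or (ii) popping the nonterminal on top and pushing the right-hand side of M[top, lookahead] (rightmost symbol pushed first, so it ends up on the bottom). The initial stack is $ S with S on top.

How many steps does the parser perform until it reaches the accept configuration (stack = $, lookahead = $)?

step 1: stack=$ S  input=a g g f $  — expand S -> P g f
step 2: stack=$ f g P  input=a g g f $  — expand P -> a J g
step 3: stack=$ f g g J a  input=a g g f $  — match a
step 4: stack=$ f g g J  input=g g f $  — expand J -> epsilon
step 5: stack=$ f g g  input=g g f $  — match g
step 6: stack=$ f g  input=g f $  — match g
step 7: stack=$ f  input=f $  — match f
Accept reached after 7 steps.

7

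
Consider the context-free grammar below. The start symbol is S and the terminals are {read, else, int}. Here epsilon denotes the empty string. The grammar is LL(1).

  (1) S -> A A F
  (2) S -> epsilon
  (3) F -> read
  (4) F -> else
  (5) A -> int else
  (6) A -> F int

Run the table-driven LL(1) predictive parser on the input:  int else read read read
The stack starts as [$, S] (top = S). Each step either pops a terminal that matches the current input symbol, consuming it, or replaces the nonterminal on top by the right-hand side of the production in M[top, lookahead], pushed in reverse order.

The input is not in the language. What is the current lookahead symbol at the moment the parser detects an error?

     Stack           Input                      Action
  1  $ S             int else read read read $  expand S -> A A F
  2  $ F A A         int else read read read $  expand A -> int else
  3  $ F A else int  int else read read read $  match int
  4  $ F A else      else read read read $      match else
  5  $ F A           read read read $           expand A -> F int
  6  $ F int F       read read read $           expand F -> read
  7  $ F int read    read read read $           match read
  8  $ F int         read read $                error: top is terminal int but lookahead is read

read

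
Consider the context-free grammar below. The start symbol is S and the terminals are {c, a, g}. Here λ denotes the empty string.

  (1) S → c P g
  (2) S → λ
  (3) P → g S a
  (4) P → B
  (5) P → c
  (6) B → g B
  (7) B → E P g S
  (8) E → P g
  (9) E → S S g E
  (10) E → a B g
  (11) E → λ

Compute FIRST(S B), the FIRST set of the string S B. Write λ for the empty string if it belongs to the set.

FIRST(S): from S→c P g we get {c}; from S→λ we get {λ}. So FIRST(S) = {λ, c}.
FIRST(P): from P→g S a we get {g}; from P→B we get {a, c, g}; from P→c we get {c}. So FIRST(P) = {a, c, g}.
FIRST(E): from E→P g we get {a, c, g}; from E→S S g E we get {c, g}; from E→a B g we get {a}; from E→λ we get {λ}. So FIRST(E) = {λ, a, c, g}.
FIRST(B): from B→g B we get {g}; from B→E P g S we get {a, c, g}. So FIRST(B) = {a, c, g}.
FIRST(S B): take FIRST of each symbol in turn, carrying on past any symbol whose FIRST contains λ; result {a, c, g}.

{a, c, g}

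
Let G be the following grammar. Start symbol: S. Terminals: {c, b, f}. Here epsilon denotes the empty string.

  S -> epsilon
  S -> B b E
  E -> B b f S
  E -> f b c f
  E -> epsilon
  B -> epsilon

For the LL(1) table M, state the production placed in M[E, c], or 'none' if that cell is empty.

none

FIRST(B) = {epsilon}
FIRST(S) = {epsilon, b}  (via B b E)
FIRST(E) = {epsilon, b, f}  (via B b f S)
FOLLOW(S) includes $ since S is the start symbol.
FOLLOW(S): in E->B b f S, the suffix after S is empty, so FOLLOW(S) ⊇ FOLLOW(E) = {$}. Thus FOLLOW(S) = {$}.
FOLLOW(E): in S->B b E, the suffix after E is empty, so FOLLOW(E) ⊇ FOLLOW(S) = {$}. Thus FOLLOW(E) = {$}.
For E -> B b f S: FIRST(B b f S) = {b}, so it goes in M[E, t] for t ∈ {b}.
For E -> f b c f: FIRST(f b c f) = {f}, so it goes in M[E, t] for t ∈ {f}.
For E -> epsilon: FIRST(epsilon) = {epsilon}, so it goes in M[E, t] for t ∈ {}; since epsilon ∈ FIRST, also for every t ∈ FOLLOW(E) = {$}.
None of these place a production in M[E, c].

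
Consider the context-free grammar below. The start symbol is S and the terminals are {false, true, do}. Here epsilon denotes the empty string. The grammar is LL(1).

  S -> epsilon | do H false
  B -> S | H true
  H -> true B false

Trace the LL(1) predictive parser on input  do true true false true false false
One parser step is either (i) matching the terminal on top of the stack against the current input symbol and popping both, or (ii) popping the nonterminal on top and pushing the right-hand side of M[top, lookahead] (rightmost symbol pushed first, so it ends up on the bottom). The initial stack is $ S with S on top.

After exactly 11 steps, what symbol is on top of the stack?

false

      Stack                            Input                                  Action
   1  $ S                              do true true false true false false $  expand S -> do H false
   2  $ false H do                     do true true false true false false $  match do
   3  $ false H                        true true false true false false $     expand H -> true B false
   4  $ false false B true             true true false true false false $     match true
   5  $ false false B                  true false true false false $          expand B -> H true
   6  $ false false true H             true false true false false $          expand H -> true B false
   7  $ false false true false B true  true false true false false $          match true
   8  $ false false true false B       false true false false $               expand B -> S
   9  $ false false true false S       false true false false $               expand S -> epsilon
  10  $ false false true false         false true false false $               match false
  11  $ false false true               true false false $                     match true
Stack after step 11: $ false false (top = false).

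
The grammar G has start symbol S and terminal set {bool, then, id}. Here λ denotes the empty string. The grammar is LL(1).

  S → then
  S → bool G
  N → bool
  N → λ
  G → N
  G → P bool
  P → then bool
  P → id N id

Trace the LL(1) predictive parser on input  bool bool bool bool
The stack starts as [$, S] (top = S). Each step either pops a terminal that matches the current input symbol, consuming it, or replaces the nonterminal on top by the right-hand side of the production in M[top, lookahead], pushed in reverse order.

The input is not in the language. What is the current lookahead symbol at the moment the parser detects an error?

bool

step 1: stack=$ S  input=bool bool bool bool $  — expand S → bool G
step 2: stack=$ G bool  input=bool bool bool bool $  — match bool
step 3: stack=$ G  input=bool bool bool $  — expand G → N
step 4: stack=$ N  input=bool bool bool $  — expand N → bool
step 5: stack=$ bool  input=bool bool bool $  — match bool
step 6: stack=$  input=bool bool $  — error: stack empty but input remains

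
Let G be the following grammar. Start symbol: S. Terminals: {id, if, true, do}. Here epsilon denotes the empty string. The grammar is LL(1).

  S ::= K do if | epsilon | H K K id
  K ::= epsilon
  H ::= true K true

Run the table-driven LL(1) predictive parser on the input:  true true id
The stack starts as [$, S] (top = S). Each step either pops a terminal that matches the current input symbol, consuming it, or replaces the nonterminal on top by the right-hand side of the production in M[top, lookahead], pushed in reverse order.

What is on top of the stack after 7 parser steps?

     Stack                 Input           Action
  1  $ S                   true true id $  expand S ::= H K K id
  2  $ id K K H            true true id $  expand H ::= true K true
  3  $ id K K true K true  true true id $  match true
  4  $ id K K true K       true id $       expand K ::= epsilon
  5  $ id K K true         true id $       match true
  6  $ id K K              id $            expand K ::= epsilon
  7  $ id K                id $            expand K ::= epsilon
Stack after step 7: $ id (top = id).

id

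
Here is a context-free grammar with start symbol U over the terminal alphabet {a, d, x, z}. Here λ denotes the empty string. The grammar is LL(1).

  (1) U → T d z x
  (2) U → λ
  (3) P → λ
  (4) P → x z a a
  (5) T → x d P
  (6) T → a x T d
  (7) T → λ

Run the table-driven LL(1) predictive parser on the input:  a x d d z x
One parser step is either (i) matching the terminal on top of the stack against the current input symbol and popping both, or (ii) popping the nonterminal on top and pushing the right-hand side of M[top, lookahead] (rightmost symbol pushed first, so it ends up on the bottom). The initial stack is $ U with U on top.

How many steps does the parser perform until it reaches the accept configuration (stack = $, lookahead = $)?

9

step 1: stack=$ U  input=a x d d z x $  — expand U → T d z x
step 2: stack=$ x z d T  input=a x d d z x $  — expand T → a x T d
step 3: stack=$ x z d d T x a  input=a x d d z x $  — match a
step 4: stack=$ x z d d T x  input=x d d z x $  — match x
step 5: stack=$ x z d d T  input=d d z x $  — expand T → λ
step 6: stack=$ x z d d  input=d d z x $  — match d
step 7: stack=$ x z d  input=d z x $  — match d
step 8: stack=$ x z  input=z x $  — match z
step 9: stack=$ x  input=x $  — match x
Accept reached after 9 steps.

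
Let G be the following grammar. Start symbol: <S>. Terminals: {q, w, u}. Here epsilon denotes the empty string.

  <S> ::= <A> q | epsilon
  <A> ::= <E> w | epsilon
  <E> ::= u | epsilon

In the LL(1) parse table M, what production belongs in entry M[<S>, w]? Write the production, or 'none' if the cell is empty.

<S> ::= <A> q

FIRST(<E>): from <E>::=u we get {u}; from <E>::=epsilon we get {epsilon}. So FIRST(<E>) = {epsilon, u}.
FIRST(<A>): from <A>::=<E> w we get {u, w}; from <A>::=epsilon we get {epsilon}. So FIRST(<A>) = {epsilon, u, w}.
FIRST(<S>): from <S>::=<A> q we get {q, u, w}; from <S>::=epsilon we get {epsilon}. So FIRST(<S>) = {epsilon, q, u, w}.
FOLLOW(<S>) includes $ since <S> is the start symbol.
FOLLOW(<S>): <S> appears on no right-hand side. Thus FOLLOW(<S>) = {$}.
For <S> ::= <A> q: FIRST(<A> q) = {q, u, w}, so it goes in M[<S>, t] for t ∈ {q, u, w}.
For <S> ::= epsilon: FIRST(epsilon) = {epsilon}, so it goes in M[<S>, t] for t ∈ {}; since epsilon ∈ FIRST, also for every t ∈ FOLLOW(<S>) = {$}.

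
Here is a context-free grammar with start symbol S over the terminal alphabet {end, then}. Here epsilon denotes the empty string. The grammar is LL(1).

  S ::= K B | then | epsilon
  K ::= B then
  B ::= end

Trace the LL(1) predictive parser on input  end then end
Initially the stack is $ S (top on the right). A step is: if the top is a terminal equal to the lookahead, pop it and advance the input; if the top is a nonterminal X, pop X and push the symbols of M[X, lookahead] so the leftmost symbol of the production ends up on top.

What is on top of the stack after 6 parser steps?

end

     Stack         Input           Action
  1  $ S           end then end $  expand S ::= K B
  2  $ B K         end then end $  expand K ::= B then
  3  $ B then B    end then end $  expand B ::= end
  4  $ B then end  end then end $  match end
  5  $ B then      then end $      match then
  6  $ B           end $           expand B ::= end
Stack after step 6: $ end (top = end).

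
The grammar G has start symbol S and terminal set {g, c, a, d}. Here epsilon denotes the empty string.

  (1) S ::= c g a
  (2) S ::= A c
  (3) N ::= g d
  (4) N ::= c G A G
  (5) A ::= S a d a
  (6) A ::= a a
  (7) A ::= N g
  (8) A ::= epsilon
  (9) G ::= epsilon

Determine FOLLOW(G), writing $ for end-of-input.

{a, c, g}

FIRST(N): from N::=g d we get {g}; from N::=c G A G we get {c}. So FIRST(N) = {c, g}.
FIRST(G): from G::=epsilon we get {epsilon}. So FIRST(G) = {epsilon}.
FIRST(S): from S::=c g a we get {c}; from S::=A c we get {a, c, g}. So FIRST(S) = {a, c, g}.
FIRST(A): from A::=S a d a we get {a, c, g}; from A::=a a we get {a}; from A::=N g we get {c, g}; from A::=epsilon we get {epsilon}. So FIRST(A) = {epsilon, a, c, g}.
FOLLOW(S) includes $ since S is the start symbol.
FOLLOW(S): in A::=S a d a, S is followed by a d a with FIRST {a}. Thus FOLLOW(S) = {$, a}.
FOLLOW(N): in A::=N g, N is followed by g with FIRST {g}. Thus FOLLOW(N) = {g}.
FOLLOW(A): in S::=A c, A is followed by c with FIRST {c}; in N::=c G A G, A is followed by G with FIRST {epsilon}; in N::=c G A G, the suffix after A is nullable, so FOLLOW(A) ⊇ FOLLOW(N) = {g}. Thus FOLLOW(A) = {c, g}.
FOLLOW(G): in N::=c G A G (occurrence 1), G is followed by A G with FIRST {epsilon, a, c, g}; in N::=c G A G (occurrence 1), the suffix after G is nullable, so FOLLOW(G) ⊇ FOLLOW(N) = {g}; in N::=c G A G (occurrence 2), the suffix after G is empty, so FOLLOW(G) ⊇ FOLLOW(N) = {g}. Thus FOLLOW(G) = {a, c, g}.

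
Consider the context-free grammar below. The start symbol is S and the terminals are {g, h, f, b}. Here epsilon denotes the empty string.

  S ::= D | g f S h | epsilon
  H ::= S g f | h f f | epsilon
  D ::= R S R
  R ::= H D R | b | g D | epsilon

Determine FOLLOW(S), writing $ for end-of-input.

FIRST(S): from S::=D we get {epsilon, b, g, h}; from S::=g f S h we get {g}; from S::=epsilon we get {epsilon}. So FIRST(S) = {epsilon, b, g, h}.
FIRST(H): from H::=S g f we get {b, g, h}; from H::=h f f we get {h}; from H::=epsilon we get {epsilon}. So FIRST(H) = {epsilon, b, g, h}.
FIRST(D): from D::=R S R we get {epsilon, b, g, h}. So FIRST(D) = {epsilon, b, g, h}.
FIRST(R): from R::=H D R we get {epsilon, b, g, h}; from R::=b we get {b}; from R::=g D we get {g}; from R::=epsilon we get {epsilon}. So FIRST(R) = {epsilon, b, g, h}.
FOLLOW(S) includes $ since S is the start symbol.
FOLLOW(S): in S::=g f S h, S is followed by h with FIRST {h}; in H::=S g f, S is followed by g f with FIRST {g}; in D::=R S R, S is followed by R with FIRST {epsilon, b, g, h}; in D::=R S R, the suffix after S is nullable, so FOLLOW(S) ⊇ FOLLOW(D) = {$, b, g, h}. Thus FOLLOW(S) = {$, b, g, h}.
FOLLOW(H): in R::=H D R, H is followed by D R with FIRST {epsilon, b, g, h}; in R::=H D R, the suffix after H is nullable, so FOLLOW(H) ⊇ FOLLOW(R) = {$, b, g, h}. Thus FOLLOW(H) = {$, b, g, h}.
FOLLOW(D): in S::=D, the suffix after D is empty, so FOLLOW(D) ⊇ FOLLOW(S) = {$, b, g, h}; in R::=H D R, D is followed by R with FIRST {epsilon, b, g, h}; in R::=H D R, the suffix after D is nullable, so FOLLOW(D) ⊇ FOLLOW(R) = {$, b, g, h}; in R::=g D, the suffix after D is empty, so FOLLOW(D) ⊇ FOLLOW(R) = {$, b, g, h}. Thus FOLLOW(D) = {$, b, g, h}.
FOLLOW(R): in D::=R S R (occurrence 1), R is followed by S R with FIRST {epsilon, b, g, h}; in D::=R S R (occurrence 1), the suffix after R is nullable, so FOLLOW(R) ⊇ FOLLOW(D) = {$, b, g, h}; in D::=R S R (occurrence 2), the suffix after R is empty, so FOLLOW(R) ⊇ FOLLOW(D) = {$, b, g, h}; in R::=H D R, the suffix after R is empty (adds nothing new). Thus FOLLOW(R) = {$, b, g, h}.

{$, b, g, h}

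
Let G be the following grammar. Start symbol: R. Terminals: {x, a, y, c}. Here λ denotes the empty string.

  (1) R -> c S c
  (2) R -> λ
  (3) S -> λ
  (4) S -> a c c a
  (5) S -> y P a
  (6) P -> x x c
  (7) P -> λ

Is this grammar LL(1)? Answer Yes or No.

Yes

FIRST(R) = {λ, c}
FIRST(S) = {λ, a, y}
FIRST(P) = {λ, x}
FOLLOW(R) = {$}
FOLLOW(S) = {c}
FOLLOW(P) = {a}
Each cell of M receives at most one production.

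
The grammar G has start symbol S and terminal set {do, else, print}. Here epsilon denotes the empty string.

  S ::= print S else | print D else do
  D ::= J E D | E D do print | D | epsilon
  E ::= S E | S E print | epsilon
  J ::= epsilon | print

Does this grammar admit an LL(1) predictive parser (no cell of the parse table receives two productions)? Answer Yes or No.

No

FIRST(S) = {print}
FIRST(D) = {epsilon, do, print}
FIRST(E) = {epsilon, print}
FIRST(J) = {epsilon, print}
FOLLOW(S) = {$, do, else, print}
FOLLOW(D) = {do, else}
FOLLOW(E) = {do, else, print}
FOLLOW(J) = {do, else, print}
Cell M[D, do] receives both D ::= J E D and D ::= E D do print and D ::= D and D ::= epsilon — the grammar is not LL(1).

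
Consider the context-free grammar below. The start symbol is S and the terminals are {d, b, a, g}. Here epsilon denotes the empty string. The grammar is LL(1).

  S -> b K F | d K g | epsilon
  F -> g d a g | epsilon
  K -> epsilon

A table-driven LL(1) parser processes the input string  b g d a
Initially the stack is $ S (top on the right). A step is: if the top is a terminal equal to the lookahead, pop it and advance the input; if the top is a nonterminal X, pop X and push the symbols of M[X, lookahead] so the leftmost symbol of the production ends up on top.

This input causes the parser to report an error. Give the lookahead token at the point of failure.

     Stack      Input      Action
  1  $ S        b g d a $  expand S -> b K F
  2  $ F K b    b g d a $  match b
  3  $ F K      g d a $    expand K -> epsilon
  4  $ F        g d a $    expand F -> g d a g
  5  $ g a d g  g d a $    match g
  6  $ g a d    d a $      match d
  7  $ g a      a $        match a
  8  $ g        $          error: top is terminal g but lookahead is $

$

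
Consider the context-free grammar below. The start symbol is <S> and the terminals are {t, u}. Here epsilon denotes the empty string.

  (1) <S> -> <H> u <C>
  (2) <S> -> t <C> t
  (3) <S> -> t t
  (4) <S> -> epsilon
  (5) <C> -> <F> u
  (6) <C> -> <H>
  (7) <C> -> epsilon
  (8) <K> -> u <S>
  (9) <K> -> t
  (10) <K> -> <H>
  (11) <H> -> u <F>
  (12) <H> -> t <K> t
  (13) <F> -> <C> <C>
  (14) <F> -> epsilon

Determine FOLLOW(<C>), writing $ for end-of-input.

FIRST(<H>) = {t, u}
FIRST(<S>) = {epsilon, t, u}  (via <H> u <C>)
FIRST(<K>) = {t, u}  (via <H>)
FIRST(<C>) = {epsilon, t, u}  (via <F> u, <H>)
FIRST(<F>) = {epsilon, t, u}  (via <C> <C>)
FOLLOW(<S>) includes $ since <S> is the start symbol.
FOLLOW(<K>): in <H>->t <K> t, <K> is followed by t with FIRST {t}. Thus FOLLOW(<K>) = {t}.
FOLLOW(<S>): in <K>->u <S>, the suffix after <S> is empty, so FOLLOW(<S>) ⊇ FOLLOW(<K>) = {t}. Thus FOLLOW(<S>) = {$, t}.
FOLLOW(<C>): in <S>-><H> u <C>, the suffix after <C> is empty, so FOLLOW(<C>) ⊇ FOLLOW(<S>) = {$, t}; in <S>->t <C> t, <C> is followed by t with FIRST {t}; in <F>-><C> <C> (occurrence 1), <C> is followed by <C> with FIRST {epsilon, t, u}; in <F>-><C> <C> (occurrence 1), the suffix after <C> is nullable, so FOLLOW(<C>) ⊇ FOLLOW(<F>) = {$, t, u}; in <F>-><C> <C> (occurrence 2), the suffix after <C> is empty, so FOLLOW(<C>) ⊇ FOLLOW(<F>) = {$, t, u}. Thus FOLLOW(<C>) = {$, t, u}.
FOLLOW(<H>): in <S>-><H> u <C>, <H> is followed by u <C> with FIRST {u}; in <C>-><H>, the suffix after <H> is empty, so FOLLOW(<H>) ⊇ FOLLOW(<C>) = {$, t, u}; in <K>-><H>, the suffix after <H> is empty, so FOLLOW(<H>) ⊇ FOLLOW(<K>) = {t}. Thus FOLLOW(<H>) = {$, t, u}.
FOLLOW(<F>): in <C>-><F> u, <F> is followed by u with FIRST {u}; in <H>->u <F>, the suffix after <F> is empty, so FOLLOW(<F>) ⊇ FOLLOW(<H>) = {$, t, u}. Thus FOLLOW(<F>) = {$, t, u}.

{$, t, u}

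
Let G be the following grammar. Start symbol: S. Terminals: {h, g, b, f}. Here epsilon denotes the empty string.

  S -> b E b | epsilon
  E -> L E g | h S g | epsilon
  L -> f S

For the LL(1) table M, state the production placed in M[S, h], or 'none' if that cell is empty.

S -> epsilon

FIRST(S) = {epsilon, b}
FIRST(L) = {f}
FIRST(E) = {epsilon, f, h}  (via L E g)
FOLLOW(S) includes $ since S is the start symbol.
FOLLOW(L): in E->L E g, L is followed by E g with FIRST {f, g, h}. Thus FOLLOW(L) = {f, g, h}.
FOLLOW(S): in E->h S g, S is followed by g with FIRST {g}; in L->f S, the suffix after S is empty, so FOLLOW(S) ⊇ FOLLOW(L) = {f, g, h}. Thus FOLLOW(S) = {$, f, g, h}.
For S -> b E b: FIRST(b E b) = {b}, so it goes in M[S, t] for t ∈ {b}.
For S -> epsilon: FIRST(epsilon) = {epsilon}, so it goes in M[S, t] for t ∈ {}; since epsilon ∈ FIRST, also for every t ∈ FOLLOW(S) = {$, f, g, h}.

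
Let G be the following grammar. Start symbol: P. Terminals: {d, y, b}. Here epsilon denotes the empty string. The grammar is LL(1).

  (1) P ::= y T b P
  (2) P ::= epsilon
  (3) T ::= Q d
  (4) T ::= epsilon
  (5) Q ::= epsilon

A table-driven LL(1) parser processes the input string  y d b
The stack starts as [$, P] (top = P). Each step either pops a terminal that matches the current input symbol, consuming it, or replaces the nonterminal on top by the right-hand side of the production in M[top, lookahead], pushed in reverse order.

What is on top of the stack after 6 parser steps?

step 1: stack=$ P  input=y d b $  — expand P ::= y T b P
step 2: stack=$ P b T y  input=y d b $  — match y
step 3: stack=$ P b T  input=d b $  — expand T ::= Q d
step 4: stack=$ P b d Q  input=d b $  — expand Q ::= epsilon
step 5: stack=$ P b d  input=d b $  — match d
step 6: stack=$ P b  input=b $  — match b
Stack after step 6: $ P (top = P).

P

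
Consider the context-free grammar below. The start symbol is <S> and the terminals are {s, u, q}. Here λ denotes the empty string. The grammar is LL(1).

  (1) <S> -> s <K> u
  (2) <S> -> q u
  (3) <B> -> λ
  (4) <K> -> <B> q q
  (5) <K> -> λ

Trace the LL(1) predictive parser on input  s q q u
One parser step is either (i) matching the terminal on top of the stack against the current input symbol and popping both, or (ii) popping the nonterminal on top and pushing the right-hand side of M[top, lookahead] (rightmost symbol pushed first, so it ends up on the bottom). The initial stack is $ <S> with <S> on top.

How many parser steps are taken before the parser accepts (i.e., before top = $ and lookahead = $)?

step 1: stack=$ <S>  input=s q q u $  — expand <S> -> s <K> u
step 2: stack=$ u <K> s  input=s q q u $  — match s
step 3: stack=$ u <K>  input=q q u $  — expand <K> -> <B> q q
step 4: stack=$ u q q <B>  input=q q u $  — expand <B> -> λ
step 5: stack=$ u q q  input=q q u $  — match q
step 6: stack=$ u q  input=q u $  — match q
step 7: stack=$ u  input=u $  — match u
Accept reached after 7 steps.

7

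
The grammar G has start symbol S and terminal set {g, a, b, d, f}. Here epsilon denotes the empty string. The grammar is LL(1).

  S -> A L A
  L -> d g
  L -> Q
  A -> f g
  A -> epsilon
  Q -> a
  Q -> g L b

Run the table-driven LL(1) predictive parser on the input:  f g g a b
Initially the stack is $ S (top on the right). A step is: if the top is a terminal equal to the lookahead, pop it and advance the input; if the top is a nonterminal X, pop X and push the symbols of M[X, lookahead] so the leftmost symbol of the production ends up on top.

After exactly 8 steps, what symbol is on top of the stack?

Q

     Stack      Input        Action
  1  $ S        f g g a b $  expand S -> A L A
  2  $ A L A    f g g a b $  expand A -> f g
  3  $ A L g f  f g g a b $  match f
  4  $ A L g    g g a b $    match g
  5  $ A L      g a b $      expand L -> Q
  6  $ A Q      g a b $      expand Q -> g L b
  7  $ A b L g  g a b $      match g
  8  $ A b L    a b $        expand L -> Q
Stack after step 8: $ A b Q (top = Q).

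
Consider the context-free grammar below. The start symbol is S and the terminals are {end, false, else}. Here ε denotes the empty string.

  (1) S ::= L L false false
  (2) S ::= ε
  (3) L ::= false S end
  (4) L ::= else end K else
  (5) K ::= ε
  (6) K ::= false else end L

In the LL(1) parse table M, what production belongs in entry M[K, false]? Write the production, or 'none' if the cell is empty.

FIRST(L) = {else, false}
FIRST(K) = {ε, false}
FIRST(S) = {ε, else, false}  (via L L false false)
FOLLOW(S) includes $ since S is the start symbol.
FOLLOW(K): in L::=else end K else, K is followed by else with FIRST {else}. Thus FOLLOW(K) = {else}.
For K ::= ε: FIRST(ε) = {ε}, so it goes in M[K, t] for t ∈ {}; since ε ∈ FIRST, also for every t ∈ FOLLOW(K) = {else}.
For K ::= false else end L: FIRST(false else end L) = {false}, so it goes in M[K, t] for t ∈ {false}.

K ::= false else end L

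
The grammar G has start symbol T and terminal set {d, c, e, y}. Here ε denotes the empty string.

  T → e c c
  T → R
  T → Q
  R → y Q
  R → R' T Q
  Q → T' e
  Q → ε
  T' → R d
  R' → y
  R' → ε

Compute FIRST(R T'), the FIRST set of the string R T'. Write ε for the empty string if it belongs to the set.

FIRST(R'): from R'→y we get {y}; from R'→ε we get {ε}. So FIRST(R') = {ε, y}.
FIRST(T): from T→e c c we get {e}; from T→R we get {ε, d, e, y}; from T→Q we get {ε, d, e, y}. So FIRST(T) = {ε, d, e, y}.
FIRST(R): from R→y Q we get {y}; from R→R' T Q we get {ε, d, e, y}. So FIRST(R) = {ε, d, e, y}.
FIRST(T'): from T'→R d we get {d, e, y}. So FIRST(T') = {d, e, y}.
FIRST(Q): from Q→T' e we get {d, e, y}; from Q→ε we get {ε}. So FIRST(Q) = {ε, d, e, y}.
FIRST(R T'): take FIRST of each symbol in turn, carrying on past any symbol whose FIRST contains ε; result {d, e, y}.

{d, e, y}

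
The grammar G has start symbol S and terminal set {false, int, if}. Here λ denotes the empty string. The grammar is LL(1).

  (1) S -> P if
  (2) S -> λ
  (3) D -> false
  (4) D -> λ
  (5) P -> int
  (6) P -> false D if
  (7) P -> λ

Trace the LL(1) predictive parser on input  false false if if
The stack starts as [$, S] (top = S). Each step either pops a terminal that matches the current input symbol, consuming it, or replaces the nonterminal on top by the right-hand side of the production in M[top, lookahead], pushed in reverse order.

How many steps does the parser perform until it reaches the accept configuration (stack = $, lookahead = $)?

7

step 1: stack=$ S  input=false false if if $  — expand S -> P if
step 2: stack=$ if P  input=false false if if $  — expand P -> false D if
step 3: stack=$ if if D false  input=false false if if $  — match false
step 4: stack=$ if if D  input=false if if $  — expand D -> false
step 5: stack=$ if if false  input=false if if $  — match false
step 6: stack=$ if if  input=if if $  — match if
step 7: stack=$ if  input=if $  — match if
Accept reached after 7 steps.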